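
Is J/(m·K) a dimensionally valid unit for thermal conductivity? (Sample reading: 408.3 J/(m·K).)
No

thermal conductivity has SI base units: kg * m / (s^3 * K)
J/(m·K) does NOT reduce to kg * m / (s^3 * K); a valid unit for thermal conductivity would be e.g. W/(m·K).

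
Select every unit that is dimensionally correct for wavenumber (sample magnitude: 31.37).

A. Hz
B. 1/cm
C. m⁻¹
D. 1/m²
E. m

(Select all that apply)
B, C

wavenumber has SI base units: 1 / m

Checking each option against 1 / m:
  A. Hz: ✗ does not match
  B. 1/cm: ✓ matches
  C. m⁻¹: ✓ matches
  D. 1/m²: ✗ does not match
  E. m: ✗ does not match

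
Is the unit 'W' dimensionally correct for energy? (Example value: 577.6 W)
No

energy has SI base units: kg * m^2 / s^2
W does NOT reduce to kg * m^2 / s^2; a valid unit for energy would be e.g. J.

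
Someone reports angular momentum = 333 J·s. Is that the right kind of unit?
Yes

angular momentum has SI base units: kg * m^2 / s
J·s reduces to the same SI base units, so it is a valid unit for angular momentum.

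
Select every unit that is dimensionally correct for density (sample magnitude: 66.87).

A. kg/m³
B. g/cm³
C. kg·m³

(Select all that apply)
A, B

density has SI base units: kg / m^3

Checking each option against kg / m^3:
  A. kg/m³: ✓ matches
  B. g/cm³: ✓ matches
  C. kg·m³: ✗ does not match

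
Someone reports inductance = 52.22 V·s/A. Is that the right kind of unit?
Yes

inductance has SI base units: kg * m^2 / (A^2 * s^2)
V·s/A reduces to the same SI base units, so it is a valid unit for inductance.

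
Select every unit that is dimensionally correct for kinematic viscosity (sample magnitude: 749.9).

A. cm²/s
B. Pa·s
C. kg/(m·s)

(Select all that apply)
A

kinematic viscosity has SI base units: m^2 / s

Checking each option against m^2 / s:
  A. cm²/s: ✓ matches
  B. Pa·s: ✗ does not match
  C. kg/(m·s): ✗ does not match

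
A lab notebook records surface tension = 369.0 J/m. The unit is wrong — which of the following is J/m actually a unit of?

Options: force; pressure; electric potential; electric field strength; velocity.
force

surface tension should have units dimensionally equivalent to kg / s^2 (e.g. N/m).
The given unit 'J/m' reduces to kg * m / s^2. Of the listed options, that is the dimensionality of force.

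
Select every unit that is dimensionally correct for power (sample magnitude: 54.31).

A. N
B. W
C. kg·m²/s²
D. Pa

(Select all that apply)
B

power has SI base units: kg * m^2 / s^3

Checking each option against kg * m^2 / s^3:
  A. N: ✗ does not match
  B. W: ✓ matches
  C. kg·m²/s²: ✗ does not match
  D. Pa: ✗ does not match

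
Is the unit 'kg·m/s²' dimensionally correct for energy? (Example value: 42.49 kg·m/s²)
No

energy has SI base units: kg * m^2 / s^2
kg·m/s² does NOT reduce to kg * m^2 / s^2; a valid unit for energy would be e.g. J.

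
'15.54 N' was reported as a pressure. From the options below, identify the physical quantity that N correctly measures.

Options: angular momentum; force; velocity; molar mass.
force

pressure should have units dimensionally equivalent to kg / (m * s^2) (e.g. Pa).
The given unit 'N' reduces to kg * m / s^2. Of the listed options, that is the dimensionality of force.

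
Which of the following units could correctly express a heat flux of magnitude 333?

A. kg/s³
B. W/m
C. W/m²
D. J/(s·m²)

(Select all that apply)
A, C, D

heat flux has SI base units: kg / s^3

Checking each option against kg / s^3:
  A. kg/s³: ✓ matches
  B. W/m: ✗ does not match
  C. W/m²: ✓ matches
  D. J/(s·m²): ✓ matches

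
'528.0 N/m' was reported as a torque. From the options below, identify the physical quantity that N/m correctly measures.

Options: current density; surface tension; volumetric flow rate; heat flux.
surface tension

torque should have units dimensionally equivalent to kg * m^2 / s^2 (e.g. N·m).
The given unit 'N/m' reduces to kg / s^2. Of the listed options, that is the dimensionality of surface tension.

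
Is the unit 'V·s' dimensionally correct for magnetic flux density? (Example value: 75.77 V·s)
No

magnetic flux density has SI base units: kg / (A * s^2)
V·s does NOT reduce to kg / (A * s^2); a valid unit for magnetic flux density would be e.g. T.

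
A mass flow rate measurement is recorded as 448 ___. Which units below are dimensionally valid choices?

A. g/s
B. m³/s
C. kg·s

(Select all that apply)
A

mass flow rate has SI base units: kg / s

Checking each option against kg / s:
  A. g/s: ✓ matches
  B. m³/s: ✗ does not match
  C. kg·s: ✗ does not match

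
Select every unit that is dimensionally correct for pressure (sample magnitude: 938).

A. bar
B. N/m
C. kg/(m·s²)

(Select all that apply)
A, C

pressure has SI base units: kg / (m * s^2)

Checking each option against kg / (m * s^2):
  A. bar: ✓ matches
  B. N/m: ✗ does not match
  C. kg/(m·s²): ✓ matches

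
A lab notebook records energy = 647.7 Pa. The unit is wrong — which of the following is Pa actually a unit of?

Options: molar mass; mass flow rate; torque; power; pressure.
pressure

energy should have units dimensionally equivalent to kg * m^2 / s^2 (e.g. J).
The given unit 'Pa' reduces to kg / (m * s^2). Of the listed options, that is the dimensionality of pressure.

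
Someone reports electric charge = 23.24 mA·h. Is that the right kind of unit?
Yes

electric charge has SI base units: A * s
mA·h reduces to the same SI base units, so it is a valid unit for electric charge.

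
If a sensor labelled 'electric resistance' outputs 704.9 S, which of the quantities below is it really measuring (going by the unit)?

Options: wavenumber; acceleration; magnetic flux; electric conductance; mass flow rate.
electric conductance

electric resistance should have units dimensionally equivalent to kg * m^2 / (A^2 * s^3) (e.g. Ω).
The given unit 'S' reduces to A^2 * s^3 / (kg * m^2). Of the listed options, that is the dimensionality of electric conductance.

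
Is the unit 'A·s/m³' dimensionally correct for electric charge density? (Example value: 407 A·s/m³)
Yes

electric charge density has SI base units: A * s / m^3
A·s/m³ reduces to the same SI base units, so it is a valid unit for electric charge density.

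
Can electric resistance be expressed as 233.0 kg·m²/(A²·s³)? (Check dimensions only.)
Yes

electric resistance has SI base units: kg * m^2 / (A^2 * s^3)
kg·m²/(A²·s³) reduces to the same SI base units, so it is a valid unit for electric resistance.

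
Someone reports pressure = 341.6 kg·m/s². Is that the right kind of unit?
No

pressure has SI base units: kg / (m * s^2)
kg·m/s² does NOT reduce to kg / (m * s^2); a valid unit for pressure would be e.g. Pa.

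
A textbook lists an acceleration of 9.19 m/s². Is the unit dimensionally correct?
Yes

acceleration has SI base units: m / s^2
m/s² reduces to the same SI base units, so it is a valid unit for acceleration.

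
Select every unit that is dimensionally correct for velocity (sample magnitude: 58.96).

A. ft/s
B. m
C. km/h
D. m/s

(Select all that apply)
A, C, D

velocity has SI base units: m / s

Checking each option against m / s:
  A. ft/s: ✓ matches
  B. m: ✗ does not match
  C. km/h: ✓ matches
  D. m/s: ✓ matches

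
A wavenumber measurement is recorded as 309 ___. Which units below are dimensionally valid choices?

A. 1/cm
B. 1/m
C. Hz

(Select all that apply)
A, B

wavenumber has SI base units: 1 / m

Checking each option against 1 / m:
  A. 1/cm: ✓ matches
  B. 1/m: ✓ matches
  C. Hz: ✗ does not match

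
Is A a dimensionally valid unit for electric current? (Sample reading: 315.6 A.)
Yes

electric current has SI base units: A
A reduces to the same SI base units, so it is a valid unit for electric current.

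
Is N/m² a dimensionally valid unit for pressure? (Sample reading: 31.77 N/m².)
Yes

pressure has SI base units: kg / (m * s^2)
N/m² reduces to the same SI base units, so it is a valid unit for pressure.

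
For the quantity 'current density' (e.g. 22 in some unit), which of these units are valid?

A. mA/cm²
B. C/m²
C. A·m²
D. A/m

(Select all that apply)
A

current density has SI base units: A / m^2

Checking each option against A / m^2:
  A. mA/cm²: ✓ matches
  B. C/m²: ✗ does not match
  C. A·m²: ✗ does not match
  D. A/m: ✗ does not match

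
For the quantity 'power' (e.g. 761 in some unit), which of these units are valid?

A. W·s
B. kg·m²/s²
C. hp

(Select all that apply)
C

power has SI base units: kg * m^2 / s^3

Checking each option against kg * m^2 / s^3:
  A. W·s: ✗ does not match
  B. kg·m²/s²: ✗ does not match
  C. hp: ✓ matches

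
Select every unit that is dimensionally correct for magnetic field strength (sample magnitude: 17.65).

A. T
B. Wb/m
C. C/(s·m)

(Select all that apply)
C

magnetic field strength has SI base units: A / m

Checking each option against A / m:
  A. T: ✗ does not match
  B. Wb/m: ✗ does not match
  C. C/(s·m): ✓ matches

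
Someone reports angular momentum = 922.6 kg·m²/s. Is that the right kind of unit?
Yes

angular momentum has SI base units: kg * m^2 / s
kg·m²/s reduces to the same SI base units, so it is a valid unit for angular momentum.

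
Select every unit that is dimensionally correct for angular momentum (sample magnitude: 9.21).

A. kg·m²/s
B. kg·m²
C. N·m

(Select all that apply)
A

angular momentum has SI base units: kg * m^2 / s

Checking each option against kg * m^2 / s:
  A. kg·m²/s: ✓ matches
  B. kg·m²: ✗ does not match
  C. N·m: ✗ does not match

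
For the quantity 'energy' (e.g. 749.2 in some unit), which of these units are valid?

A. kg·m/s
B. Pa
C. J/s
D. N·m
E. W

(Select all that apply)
D

energy has SI base units: kg * m^2 / s^2

Checking each option against kg * m^2 / s^2:
  A. kg·m/s: ✗ does not match
  B. Pa: ✗ does not match
  C. J/s: ✗ does not match
  D. N·m: ✓ matches
  E. W: ✗ does not match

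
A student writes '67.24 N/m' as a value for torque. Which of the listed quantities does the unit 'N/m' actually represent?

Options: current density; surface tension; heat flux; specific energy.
surface tension

torque should have units dimensionally equivalent to kg * m^2 / s^2 (e.g. N·m).
The given unit 'N/m' reduces to kg / s^2. Of the listed options, that is the dimensionality of surface tension.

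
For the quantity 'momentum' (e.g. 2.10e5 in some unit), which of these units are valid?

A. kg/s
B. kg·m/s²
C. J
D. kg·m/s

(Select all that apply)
D

momentum has SI base units: kg * m / s

Checking each option against kg * m / s:
  A. kg/s: ✗ does not match
  B. kg·m/s²: ✗ does not match
  C. J: ✗ does not match
  D. kg·m/s: ✓ matches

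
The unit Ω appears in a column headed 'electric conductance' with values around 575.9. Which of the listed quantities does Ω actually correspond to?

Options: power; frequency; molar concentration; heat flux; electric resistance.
electric resistance

electric conductance should have units dimensionally equivalent to A^2 * s^3 / (kg * m^2) (e.g. S).
The given unit 'Ω' reduces to kg * m^2 / (A^2 * s^3). Of the listed options, that is the dimensionality of electric resistance.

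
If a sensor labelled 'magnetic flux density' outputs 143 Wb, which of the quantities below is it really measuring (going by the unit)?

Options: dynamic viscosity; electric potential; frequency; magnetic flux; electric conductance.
magnetic flux

magnetic flux density should have units dimensionally equivalent to kg / (A * s^2) (e.g. T).
The given unit 'Wb' reduces to kg * m^2 / (A * s^2). Of the listed options, that is the dimensionality of magnetic flux.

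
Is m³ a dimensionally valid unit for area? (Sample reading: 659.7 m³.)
No

area has SI base units: m^2
m³ does NOT reduce to m^2; a valid unit for area would be e.g. m².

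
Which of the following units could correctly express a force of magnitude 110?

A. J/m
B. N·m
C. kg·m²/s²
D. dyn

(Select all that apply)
A, D

force has SI base units: kg * m / s^2

Checking each option against kg * m / s^2:
  A. J/m: ✓ matches
  B. N·m: ✗ does not match
  C. kg·m²/s²: ✗ does not match
  D. dyn: ✓ matches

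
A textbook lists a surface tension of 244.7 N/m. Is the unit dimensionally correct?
Yes

surface tension has SI base units: kg / s^2
N/m reduces to the same SI base units, so it is a valid unit for surface tension.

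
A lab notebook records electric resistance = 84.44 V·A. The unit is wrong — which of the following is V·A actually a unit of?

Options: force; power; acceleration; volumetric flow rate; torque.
power

electric resistance should have units dimensionally equivalent to kg * m^2 / (A^2 * s^3) (e.g. Ω).
The given unit 'V·A' reduces to kg * m^2 / s^3. Of the listed options, that is the dimensionality of power.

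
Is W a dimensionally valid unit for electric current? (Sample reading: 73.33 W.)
No

electric current has SI base units: A
W does NOT reduce to A; a valid unit for electric current would be e.g. A.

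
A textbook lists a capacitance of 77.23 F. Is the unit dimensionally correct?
Yes

capacitance has SI base units: A^2 * s^4 / (kg * m^2)
F reduces to the same SI base units, so it is a valid unit for capacitance.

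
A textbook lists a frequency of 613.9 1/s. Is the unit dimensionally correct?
Yes

frequency has SI base units: 1 / s
1/s reduces to the same SI base units, so it is a valid unit for frequency.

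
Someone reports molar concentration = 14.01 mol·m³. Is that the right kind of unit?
No

molar concentration has SI base units: mol / m^3
mol·m³ does NOT reduce to mol / m^3; a valid unit for molar concentration would be e.g. mol/m³.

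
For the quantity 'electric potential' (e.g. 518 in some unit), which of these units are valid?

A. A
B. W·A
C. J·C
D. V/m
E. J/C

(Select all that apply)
E

electric potential has SI base units: kg * m^2 / (A * s^3)

Checking each option against kg * m^2 / (A * s^3):
  A. A: ✗ does not match
  B. W·A: ✗ does not match
  C. J·C: ✗ does not match
  D. V/m: ✗ does not match
  E. J/C: ✓ matches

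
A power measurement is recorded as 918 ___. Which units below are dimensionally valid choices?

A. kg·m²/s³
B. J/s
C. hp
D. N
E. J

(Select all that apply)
A, B, C

power has SI base units: kg * m^2 / s^3

Checking each option against kg * m^2 / s^3:
  A. kg·m²/s³: ✓ matches
  B. J/s: ✓ matches
  C. hp: ✓ matches
  D. N: ✗ does not match
  E. J: ✗ does not match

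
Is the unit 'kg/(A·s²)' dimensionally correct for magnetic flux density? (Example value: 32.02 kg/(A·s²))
Yes

magnetic flux density has SI base units: kg / (A * s^2)
kg/(A·s²) reduces to the same SI base units, so it is a valid unit for magnetic flux density.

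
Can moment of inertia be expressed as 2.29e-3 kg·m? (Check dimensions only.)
No

moment of inertia has SI base units: kg * m^2
kg·m does NOT reduce to kg * m^2; a valid unit for moment of inertia would be e.g. kg·m².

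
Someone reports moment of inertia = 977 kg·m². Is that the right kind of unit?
Yes

moment of inertia has SI base units: kg * m^2
kg·m² reduces to the same SI base units, so it is a valid unit for moment of inertia.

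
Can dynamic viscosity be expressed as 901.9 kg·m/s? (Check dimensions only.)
No

dynamic viscosity has SI base units: kg / (m * s)
kg·m/s does NOT reduce to kg / (m * s); a valid unit for dynamic viscosity would be e.g. Pa·s.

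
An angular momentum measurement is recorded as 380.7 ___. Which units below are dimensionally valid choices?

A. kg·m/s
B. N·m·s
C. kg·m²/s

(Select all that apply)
B, C

angular momentum has SI base units: kg * m^2 / s

Checking each option against kg * m^2 / s:
  A. kg·m/s: ✗ does not match
  B. N·m·s: ✓ matches
  C. kg·m²/s: ✓ matches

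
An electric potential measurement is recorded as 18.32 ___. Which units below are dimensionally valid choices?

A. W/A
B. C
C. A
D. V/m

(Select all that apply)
A

electric potential has SI base units: kg * m^2 / (A * s^3)

Checking each option against kg * m^2 / (A * s^3):
  A. W/A: ✓ matches
  B. C: ✗ does not match
  C. A: ✗ does not match
  D. V/m: ✗ does not match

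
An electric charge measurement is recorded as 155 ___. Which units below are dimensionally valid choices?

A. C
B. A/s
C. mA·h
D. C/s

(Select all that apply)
A, C

electric charge has SI base units: A * s

Checking each option against A * s:
  A. C: ✓ matches
  B. A/s: ✗ does not match
  C. mA·h: ✓ matches
  D. C/s: ✗ does not match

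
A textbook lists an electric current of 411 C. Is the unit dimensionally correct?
No

electric current has SI base units: A
C does NOT reduce to A; a valid unit for electric current would be e.g. A.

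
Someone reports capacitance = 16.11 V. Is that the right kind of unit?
No

capacitance has SI base units: A^2 * s^4 / (kg * m^2)
V does NOT reduce to A^2 * s^4 / (kg * m^2); a valid unit for capacitance would be e.g. F.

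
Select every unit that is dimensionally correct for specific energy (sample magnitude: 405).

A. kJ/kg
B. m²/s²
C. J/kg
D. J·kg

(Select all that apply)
A, B, C

specific energy has SI base units: m^2 / s^2

Checking each option against m^2 / s^2:
  A. kJ/kg: ✓ matches
  B. m²/s²: ✓ matches
  C. J/kg: ✓ matches
  D. J·kg: ✗ does not match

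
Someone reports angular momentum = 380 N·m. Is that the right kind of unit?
No

angular momentum has SI base units: kg * m^2 / s
N·m does NOT reduce to kg * m^2 / s; a valid unit for angular momentum would be e.g. kg·m²/s.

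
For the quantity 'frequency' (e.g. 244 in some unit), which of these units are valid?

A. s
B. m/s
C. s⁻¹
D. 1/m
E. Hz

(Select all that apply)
C, E

frequency has SI base units: 1 / s

Checking each option against 1 / s:
  A. s: ✗ does not match
  B. m/s: ✗ does not match
  C. s⁻¹: ✓ matches
  D. 1/m: ✗ does not match
  E. Hz: ✓ matches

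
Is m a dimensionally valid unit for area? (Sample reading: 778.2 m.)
No

area has SI base units: m^2
m does NOT reduce to m^2; a valid unit for area would be e.g. m².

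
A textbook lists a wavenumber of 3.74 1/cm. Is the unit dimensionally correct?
Yes

wavenumber has SI base units: 1 / m
1/cm reduces to the same SI base units, so it is a valid unit for wavenumber.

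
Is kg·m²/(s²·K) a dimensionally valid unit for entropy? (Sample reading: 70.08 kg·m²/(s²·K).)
Yes

entropy has SI base units: kg * m^2 / (s^2 * K)
kg·m²/(s²·K) reduces to the same SI base units, so it is a valid unit for entropy.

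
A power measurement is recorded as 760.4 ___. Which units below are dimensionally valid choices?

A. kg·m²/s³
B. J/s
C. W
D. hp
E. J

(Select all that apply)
A, B, C, D

power has SI base units: kg * m^2 / s^3

Checking each option against kg * m^2 / s^3:
  A. kg·m²/s³: ✓ matches
  B. J/s: ✓ matches
  C. W: ✓ matches
  D. hp: ✓ matches
  E. J: ✗ does not match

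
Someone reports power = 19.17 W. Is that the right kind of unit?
Yes

power has SI base units: kg * m^2 / s^3
W reduces to the same SI base units, so it is a valid unit for power.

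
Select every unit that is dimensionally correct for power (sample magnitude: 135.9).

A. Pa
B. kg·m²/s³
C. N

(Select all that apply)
B

power has SI base units: kg * m^2 / s^3

Checking each option against kg * m^2 / s^3:
  A. Pa: ✗ does not match
  B. kg·m²/s³: ✓ matches
  C. N: ✗ does not match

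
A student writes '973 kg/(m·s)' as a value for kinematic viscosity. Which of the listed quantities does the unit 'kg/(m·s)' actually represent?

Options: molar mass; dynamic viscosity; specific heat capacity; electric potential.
dynamic viscosity

kinematic viscosity should have units dimensionally equivalent to m^2 / s (e.g. m²/s).
The given unit 'kg/(m·s)' reduces to kg / (m * s). Of the listed options, that is the dimensionality of dynamic viscosity.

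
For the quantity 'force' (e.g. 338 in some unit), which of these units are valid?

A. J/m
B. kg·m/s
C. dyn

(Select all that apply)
A, C

force has SI base units: kg * m / s^2

Checking each option against kg * m / s^2:
  A. J/m: ✓ matches
  B. kg·m/s: ✗ does not match
  C. dyn: ✓ matches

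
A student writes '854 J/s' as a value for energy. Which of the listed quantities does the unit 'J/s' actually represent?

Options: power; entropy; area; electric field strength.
power

energy should have units dimensionally equivalent to kg * m^2 / s^2 (e.g. J).
The given unit 'J/s' reduces to kg * m^2 / s^3. Of the listed options, that is the dimensionality of power.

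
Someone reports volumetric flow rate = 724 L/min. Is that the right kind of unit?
Yes

volumetric flow rate has SI base units: m^3 / s
L/min reduces to the same SI base units, so it is a valid unit for volumetric flow rate.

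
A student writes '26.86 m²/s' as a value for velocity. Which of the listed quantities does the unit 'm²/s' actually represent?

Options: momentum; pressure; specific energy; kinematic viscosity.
kinematic viscosity

velocity should have units dimensionally equivalent to m / s (e.g. m/s).
The given unit 'm²/s' reduces to m^2 / s. Of the listed options, that is the dimensionality of kinematic viscosity.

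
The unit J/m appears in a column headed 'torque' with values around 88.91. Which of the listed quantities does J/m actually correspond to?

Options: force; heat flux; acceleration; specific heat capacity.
force

torque should have units dimensionally equivalent to kg * m^2 / s^2 (e.g. N·m).
The given unit 'J/m' reduces to kg * m / s^2. Of the listed options, that is the dimensionality of force.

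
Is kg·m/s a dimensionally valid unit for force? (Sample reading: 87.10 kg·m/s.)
No

force has SI base units: kg * m / s^2
kg·m/s does NOT reduce to kg * m / s^2; a valid unit for force would be e.g. N.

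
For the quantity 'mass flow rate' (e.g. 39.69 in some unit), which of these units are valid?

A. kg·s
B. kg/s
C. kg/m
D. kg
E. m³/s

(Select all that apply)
B

mass flow rate has SI base units: kg / s

Checking each option against kg / s:
  A. kg·s: ✗ does not match
  B. kg/s: ✓ matches
  C. kg/m: ✗ does not match
  D. kg: ✗ does not match
  E. m³/s: ✗ does not match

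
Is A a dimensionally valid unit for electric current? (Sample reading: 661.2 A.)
Yes

electric current has SI base units: A
A reduces to the same SI base units, so it is a valid unit for electric current.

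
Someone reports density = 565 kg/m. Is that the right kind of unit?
No

density has SI base units: kg / m^3
kg/m does NOT reduce to kg / m^3; a valid unit for density would be e.g. kg/m³.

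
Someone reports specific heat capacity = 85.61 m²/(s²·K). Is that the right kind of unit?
Yes

specific heat capacity has SI base units: m^2 / (s^2 * K)
m²/(s²·K) reduces to the same SI base units, so it is a valid unit for specific heat capacity.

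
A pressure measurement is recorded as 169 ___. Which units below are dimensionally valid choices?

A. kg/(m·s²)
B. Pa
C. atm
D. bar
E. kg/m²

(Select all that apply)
A, B, C, D

pressure has SI base units: kg / (m * s^2)

Checking each option against kg / (m * s^2):
  A. kg/(m·s²): ✓ matches
  B. Pa: ✓ matches
  C. atm: ✓ matches
  D. bar: ✓ matches
  E. kg/m²: ✗ does not match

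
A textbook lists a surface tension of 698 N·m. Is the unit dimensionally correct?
No

surface tension has SI base units: kg / s^2
N·m does NOT reduce to kg / s^2; a valid unit for surface tension would be e.g. N/m.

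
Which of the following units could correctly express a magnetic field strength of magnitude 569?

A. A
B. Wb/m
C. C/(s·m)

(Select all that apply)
C

magnetic field strength has SI base units: A / m

Checking each option against A / m:
  A. A: ✗ does not match
  B. Wb/m: ✗ does not match
  C. C/(s·m): ✓ matches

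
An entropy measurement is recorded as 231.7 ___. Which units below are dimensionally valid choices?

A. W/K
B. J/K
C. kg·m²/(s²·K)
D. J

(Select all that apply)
B, C

entropy has SI base units: kg * m^2 / (s^2 * K)

Checking each option against kg * m^2 / (s^2 * K):
  A. W/K: ✗ does not match
  B. J/K: ✓ matches
  C. kg·m²/(s²·K): ✓ matches
  D. J: ✗ does not match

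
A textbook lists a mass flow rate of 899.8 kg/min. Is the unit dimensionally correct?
Yes

mass flow rate has SI base units: kg / s
kg/min reduces to the same SI base units, so it is a valid unit for mass flow rate.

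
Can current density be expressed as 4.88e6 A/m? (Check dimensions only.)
No

current density has SI base units: A / m^2
A/m does NOT reduce to A / m^2; a valid unit for current density would be e.g. A/m².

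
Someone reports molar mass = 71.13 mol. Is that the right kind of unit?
No

molar mass has SI base units: kg / mol
mol does NOT reduce to kg / mol; a valid unit for molar mass would be e.g. kg/mol.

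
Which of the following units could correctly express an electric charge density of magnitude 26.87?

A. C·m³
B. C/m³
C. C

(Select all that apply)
B

electric charge density has SI base units: A * s / m^3

Checking each option against A * s / m^3:
  A. C·m³: ✗ does not match
  B. C/m³: ✓ matches
  C. C: ✗ does not match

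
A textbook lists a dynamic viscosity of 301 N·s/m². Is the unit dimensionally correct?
Yes

dynamic viscosity has SI base units: kg / (m * s)
N·s/m² reduces to the same SI base units, so it is a valid unit for dynamic viscosity.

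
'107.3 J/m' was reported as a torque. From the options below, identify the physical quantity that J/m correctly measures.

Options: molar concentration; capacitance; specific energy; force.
force

torque should have units dimensionally equivalent to kg * m^2 / s^2 (e.g. N·m).
The given unit 'J/m' reduces to kg * m / s^2. Of the listed options, that is the dimensionality of force.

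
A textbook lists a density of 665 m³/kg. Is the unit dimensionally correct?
No

density has SI base units: kg / m^3
m³/kg does NOT reduce to kg / m^3; a valid unit for density would be e.g. kg/m³.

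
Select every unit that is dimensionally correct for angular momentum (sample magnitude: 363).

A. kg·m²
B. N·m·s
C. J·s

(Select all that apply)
B, C

angular momentum has SI base units: kg * m^2 / s

Checking each option against kg * m^2 / s:
  A. kg·m²: ✗ does not match
  B. N·m·s: ✓ matches
  C. J·s: ✓ matches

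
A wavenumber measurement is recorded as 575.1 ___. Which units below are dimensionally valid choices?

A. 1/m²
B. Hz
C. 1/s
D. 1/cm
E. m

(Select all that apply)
D

wavenumber has SI base units: 1 / m

Checking each option against 1 / m:
  A. 1/m²: ✗ does not match
  B. Hz: ✗ does not match
  C. 1/s: ✗ does not match
  D. 1/cm: ✓ matches
  E. m: ✗ does not match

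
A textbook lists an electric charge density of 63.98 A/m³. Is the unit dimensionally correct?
No

electric charge density has SI base units: A * s / m^3
A/m³ does NOT reduce to A * s / m^3; a valid unit for electric charge density would be e.g. C/m³.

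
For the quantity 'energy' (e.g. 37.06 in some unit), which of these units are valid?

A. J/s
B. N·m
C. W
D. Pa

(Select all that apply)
B

energy has SI base units: kg * m^2 / s^2

Checking each option against kg * m^2 / s^2:
  A. J/s: ✗ does not match
  B. N·m: ✓ matches
  C. W: ✗ does not match
  D. Pa: ✗ does not match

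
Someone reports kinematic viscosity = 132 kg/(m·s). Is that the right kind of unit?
No

kinematic viscosity has SI base units: m^2 / s
kg/(m·s) does NOT reduce to m^2 / s; a valid unit for kinematic viscosity would be e.g. m²/s.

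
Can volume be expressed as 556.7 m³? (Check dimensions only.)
Yes

volume has SI base units: m^3
m³ reduces to the same SI base units, so it is a valid unit for volume.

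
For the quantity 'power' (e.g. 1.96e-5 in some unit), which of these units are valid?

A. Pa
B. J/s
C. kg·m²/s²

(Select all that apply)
B

power has SI base units: kg * m^2 / s^3

Checking each option against kg * m^2 / s^3:
  A. Pa: ✗ does not match
  B. J/s: ✓ matches
  C. kg·m²/s²: ✗ does not match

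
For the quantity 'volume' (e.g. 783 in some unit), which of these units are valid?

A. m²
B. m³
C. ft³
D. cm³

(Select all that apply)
B, C, D

volume has SI base units: m^3

Checking each option against m^3:
  A. m²: ✗ does not match
  B. m³: ✓ matches
  C. ft³: ✓ matches
  D. cm³: ✓ matches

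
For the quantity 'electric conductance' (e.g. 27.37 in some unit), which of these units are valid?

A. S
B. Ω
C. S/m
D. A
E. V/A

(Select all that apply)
A

electric conductance has SI base units: A^2 * s^3 / (kg * m^2)

Checking each option against A^2 * s^3 / (kg * m^2):
  A. S: ✓ matches
  B. Ω: ✗ does not match
  C. S/m: ✗ does not match
  D. A: ✗ does not match
  E. V/A: ✗ does not match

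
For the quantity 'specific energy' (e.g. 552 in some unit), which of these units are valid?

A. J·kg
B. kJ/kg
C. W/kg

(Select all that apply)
B

specific energy has SI base units: m^2 / s^2

Checking each option against m^2 / s^2:
  A. J·kg: ✗ does not match
  B. kJ/kg: ✓ matches
  C. W/kg: ✗ does not match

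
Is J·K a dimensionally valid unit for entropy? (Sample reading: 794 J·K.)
No

entropy has SI base units: kg * m^2 / (s^2 * K)
J·K does NOT reduce to kg * m^2 / (s^2 * K); a valid unit for entropy would be e.g. J/K.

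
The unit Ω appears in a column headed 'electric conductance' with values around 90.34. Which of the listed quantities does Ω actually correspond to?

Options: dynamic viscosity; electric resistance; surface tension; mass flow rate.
electric resistance

electric conductance should have units dimensionally equivalent to A^2 * s^3 / (kg * m^2) (e.g. S).
The given unit 'Ω' reduces to kg * m^2 / (A^2 * s^3). Of the listed options, that is the dimensionality of electric resistance.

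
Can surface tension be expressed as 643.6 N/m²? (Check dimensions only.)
No

surface tension has SI base units: kg / s^2
N/m² does NOT reduce to kg / s^2; a valid unit for surface tension would be e.g. N/m.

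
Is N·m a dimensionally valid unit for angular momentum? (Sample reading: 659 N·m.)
No

angular momentum has SI base units: kg * m^2 / s
N·m does NOT reduce to kg * m^2 / s; a valid unit for angular momentum would be e.g. kg·m²/s.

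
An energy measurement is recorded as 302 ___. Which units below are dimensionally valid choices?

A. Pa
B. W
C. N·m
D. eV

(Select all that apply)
C, D

energy has SI base units: kg * m^2 / s^2

Checking each option against kg * m^2 / s^2:
  A. Pa: ✗ does not match
  B. W: ✗ does not match
  C. N·m: ✓ matches
  D. eV: ✓ matches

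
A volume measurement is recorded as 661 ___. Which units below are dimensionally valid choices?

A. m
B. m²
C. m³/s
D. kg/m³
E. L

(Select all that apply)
E

volume has SI base units: m^3

Checking each option against m^3:
  A. m: ✗ does not match
  B. m²: ✗ does not match
  C. m³/s: ✗ does not match
  D. kg/m³: ✗ does not match
  E. L: ✓ matches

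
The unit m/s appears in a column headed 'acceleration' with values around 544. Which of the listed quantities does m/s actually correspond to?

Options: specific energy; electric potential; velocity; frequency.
velocity

acceleration should have units dimensionally equivalent to m / s^2 (e.g. m/s²).
The given unit 'm/s' reduces to m / s. Of the listed options, that is the dimensionality of velocity.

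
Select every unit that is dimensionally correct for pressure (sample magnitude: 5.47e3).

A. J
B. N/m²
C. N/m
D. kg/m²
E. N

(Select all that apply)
B

pressure has SI base units: kg / (m * s^2)

Checking each option against kg / (m * s^2):
  A. J: ✗ does not match
  B. N/m²: ✓ matches
  C. N/m: ✗ does not match
  D. kg/m²: ✗ does not match
  E. N: ✗ does not match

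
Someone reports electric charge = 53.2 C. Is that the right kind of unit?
Yes

electric charge has SI base units: A * s
C reduces to the same SI base units, so it is a valid unit for electric charge.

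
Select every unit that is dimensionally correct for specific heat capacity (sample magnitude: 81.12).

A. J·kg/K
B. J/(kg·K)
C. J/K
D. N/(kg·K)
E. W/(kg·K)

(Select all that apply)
B

specific heat capacity has SI base units: m^2 / (s^2 * K)

Checking each option against m^2 / (s^2 * K):
  A. J·kg/K: ✗ does not match
  B. J/(kg·K): ✓ matches
  C. J/K: ✗ does not match
  D. N/(kg·K): ✗ does not match
  E. W/(kg·K): ✗ does not match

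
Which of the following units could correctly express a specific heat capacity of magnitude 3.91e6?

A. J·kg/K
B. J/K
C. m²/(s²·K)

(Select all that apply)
C

specific heat capacity has SI base units: m^2 / (s^2 * K)

Checking each option against m^2 / (s^2 * K):
  A. J·kg/K: ✗ does not match
  B. J/K: ✗ does not match
  C. m²/(s²·K): ✓ matches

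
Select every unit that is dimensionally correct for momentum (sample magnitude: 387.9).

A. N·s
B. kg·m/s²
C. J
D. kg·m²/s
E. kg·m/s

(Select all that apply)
A, E

momentum has SI base units: kg * m / s

Checking each option against kg * m / s:
  A. N·s: ✓ matches
  B. kg·m/s²: ✗ does not match
  C. J: ✗ does not match
  D. kg·m²/s: ✗ does not match
  E. kg·m/s: ✓ matches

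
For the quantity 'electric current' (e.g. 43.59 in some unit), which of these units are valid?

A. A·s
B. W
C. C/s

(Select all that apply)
C

electric current has SI base units: A

Checking each option against A:
  A. A·s: ✗ does not match
  B. W: ✗ does not match
  C. C/s: ✓ matches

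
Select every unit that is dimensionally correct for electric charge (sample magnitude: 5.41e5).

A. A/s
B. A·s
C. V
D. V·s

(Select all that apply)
B

electric charge has SI base units: A * s

Checking each option against A * s:
  A. A/s: ✗ does not match
  B. A·s: ✓ matches
  C. V: ✗ does not match
  D. V·s: ✗ does not match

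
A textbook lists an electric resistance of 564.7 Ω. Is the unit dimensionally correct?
Yes

electric resistance has SI base units: kg * m^2 / (A^2 * s^3)
Ω reduces to the same SI base units, so it is a valid unit for electric resistance.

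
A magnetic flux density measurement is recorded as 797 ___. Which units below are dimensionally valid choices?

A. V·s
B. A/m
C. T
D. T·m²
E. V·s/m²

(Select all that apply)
C, E

magnetic flux density has SI base units: kg / (A * s^2)

Checking each option against kg / (A * s^2):
  A. V·s: ✗ does not match
  B. A/m: ✗ does not match
  C. T: ✓ matches
  D. T·m²: ✗ does not match
  E. V·s/m²: ✓ matches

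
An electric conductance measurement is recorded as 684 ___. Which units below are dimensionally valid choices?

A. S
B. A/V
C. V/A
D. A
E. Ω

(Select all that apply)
A, B

electric conductance has SI base units: A^2 * s^3 / (kg * m^2)

Checking each option against A^2 * s^3 / (kg * m^2):
  A. S: ✓ matches
  B. A/V: ✓ matches
  C. V/A: ✗ does not match
  D. A: ✗ does not match
  E. Ω: ✗ does not match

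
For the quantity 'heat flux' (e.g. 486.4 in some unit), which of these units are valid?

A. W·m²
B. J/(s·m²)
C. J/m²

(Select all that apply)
B

heat flux has SI base units: kg / s^3

Checking each option against kg / s^3:
  A. W·m²: ✗ does not match
  B. J/(s·m²): ✓ matches
  C. J/m²: ✗ does not match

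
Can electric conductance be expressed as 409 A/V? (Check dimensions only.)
Yes

electric conductance has SI base units: A^2 * s^3 / (kg * m^2)
A/V reduces to the same SI base units, so it is a valid unit for electric conductance.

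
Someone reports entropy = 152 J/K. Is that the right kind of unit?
Yes

entropy has SI base units: kg * m^2 / (s^2 * K)
J/K reduces to the same SI base units, so it is a valid unit for entropy.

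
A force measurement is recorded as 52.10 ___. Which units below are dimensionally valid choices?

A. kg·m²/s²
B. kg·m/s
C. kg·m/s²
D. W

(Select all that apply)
C

force has SI base units: kg * m / s^2

Checking each option against kg * m / s^2:
  A. kg·m²/s²: ✗ does not match
  B. kg·m/s: ✗ does not match
  C. kg·m/s²: ✓ matches
  D. W: ✗ does not match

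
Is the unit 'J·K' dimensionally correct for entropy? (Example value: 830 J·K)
No

entropy has SI base units: kg * m^2 / (s^2 * K)
J·K does NOT reduce to kg * m^2 / (s^2 * K); a valid unit for entropy would be e.g. J/K.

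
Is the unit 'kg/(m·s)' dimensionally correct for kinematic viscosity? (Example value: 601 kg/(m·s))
No

kinematic viscosity has SI base units: m^2 / s
kg/(m·s) does NOT reduce to m^2 / s; a valid unit for kinematic viscosity would be e.g. m²/s.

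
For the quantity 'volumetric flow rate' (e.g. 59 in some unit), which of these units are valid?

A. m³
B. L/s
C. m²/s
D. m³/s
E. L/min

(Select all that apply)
B, D, E

volumetric flow rate has SI base units: m^3 / s

Checking each option against m^3 / s:
  A. m³: ✗ does not match
  B. L/s: ✓ matches
  C. m²/s: ✗ does not match
  D. m³/s: ✓ matches
  E. L/min: ✓ matches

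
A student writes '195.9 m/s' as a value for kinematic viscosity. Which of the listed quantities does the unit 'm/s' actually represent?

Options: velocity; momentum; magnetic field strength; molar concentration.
velocity

kinematic viscosity should have units dimensionally equivalent to m^2 / s (e.g. m²/s).
The given unit 'm/s' reduces to m / s. Of the listed options, that is the dimensionality of velocity.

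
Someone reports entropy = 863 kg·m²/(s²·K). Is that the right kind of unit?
Yes

entropy has SI base units: kg * m^2 / (s^2 * K)
kg·m²/(s²·K) reduces to the same SI base units, so it is a valid unit for entropy.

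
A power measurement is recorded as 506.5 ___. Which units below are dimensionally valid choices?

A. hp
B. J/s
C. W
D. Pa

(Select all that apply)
A, B, C

power has SI base units: kg * m^2 / s^3

Checking each option against kg * m^2 / s^3:
  A. hp: ✓ matches
  B. J/s: ✓ matches
  C. W: ✓ matches
  D. Pa: ✗ does not match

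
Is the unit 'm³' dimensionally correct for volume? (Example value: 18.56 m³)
Yes

volume has SI base units: m^3
m³ reduces to the same SI base units, so it is a valid unit for volume.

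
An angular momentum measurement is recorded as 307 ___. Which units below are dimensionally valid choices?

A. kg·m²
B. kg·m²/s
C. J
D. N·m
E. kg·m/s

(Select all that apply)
B

angular momentum has SI base units: kg * m^2 / s

Checking each option against kg * m^2 / s:
  A. kg·m²: ✗ does not match
  B. kg·m²/s: ✓ matches
  C. J: ✗ does not match
  D. N·m: ✗ does not match
  E. kg·m/s: ✗ does not match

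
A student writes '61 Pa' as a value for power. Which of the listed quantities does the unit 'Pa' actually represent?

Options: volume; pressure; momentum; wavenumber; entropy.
pressure

power should have units dimensionally equivalent to kg * m^2 / s^3 (e.g. W).
The given unit 'Pa' reduces to kg / (m * s^2). Of the listed options, that is the dimensionality of pressure.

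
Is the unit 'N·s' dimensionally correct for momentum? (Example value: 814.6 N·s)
Yes

momentum has SI base units: kg * m / s
N·s reduces to the same SI base units, so it is a valid unit for momentum.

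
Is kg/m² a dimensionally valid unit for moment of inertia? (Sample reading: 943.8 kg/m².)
No

moment of inertia has SI base units: kg * m^2
kg/m² does NOT reduce to kg * m^2; a valid unit for moment of inertia would be e.g. kg·m².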